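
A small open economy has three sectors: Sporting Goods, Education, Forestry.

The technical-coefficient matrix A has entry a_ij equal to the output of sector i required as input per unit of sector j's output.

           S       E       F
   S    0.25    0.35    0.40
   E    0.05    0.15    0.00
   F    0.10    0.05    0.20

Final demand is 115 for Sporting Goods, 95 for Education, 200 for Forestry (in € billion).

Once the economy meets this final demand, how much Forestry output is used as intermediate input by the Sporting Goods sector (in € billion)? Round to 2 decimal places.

I − A =
  [   0.75    -0.35    -0.40]
  [  -0.05     0.85     0.00]
  [  -0.10    -0.05     0.80]
Cofactors of I−A, C_ij = (−1)^(i+j)·(minor ij) (rows/columns in the sector order above):
  C_11 = (0.85)(0.80) − (0.00)(-0.05) = 0.6800
  C_12 = −[(-0.05)(0.80) − (0.00)(-0.10)] = 0.0400
  C_13 = (-0.05)(-0.05) − (0.85)(-0.10) = 0.0875
  C_21 = −[(-0.35)(0.80) − (-0.40)(-0.05)] = 0.3000
  C_22 = (0.75)(0.80) − (-0.40)(-0.10) = 0.5600
  C_23 = −[(0.75)(-0.05) − (-0.35)(-0.10)] = 0.0725
  C_31 = (-0.35)(0.00) − (-0.40)(0.85) = 0.3400
  C_32 = −[(0.75)(0.00) − (-0.40)(-0.05)] = 0.0200
  C_33 = (0.75)(0.85) − (-0.35)(-0.05) = 0.6200
det(I−A) = Σ_j (I−A)_1j·C_1j = (0.75)(0.6800) + (-0.35)(0.0400) + (-0.40)(0.0875) = 0.4610
adj(I−A) = Cᵀ =
  [ 0.6800   0.3000   0.3400]
  [ 0.0400   0.5600   0.0200]
  [ 0.0875   0.0725   0.6200]
(I − A)⁻¹ = adj(I−A) / det(I−A) ≈
  [   1.4751     0.6508     0.7375]
  [   0.0868     1.2148     0.0434]
  [   0.1898     0.1573     1.3449]
First solve x = (I − A)⁻¹ d = adj(I−A)·d / det(I−A); in particular x_S = (0.6800·115 + 0.3000·95 + 0.3400·200) / 0.4610 = 174.70 / 0.4610 ≈ 378.9588.
Intermediate flow from F to S: z_FS = a_FS · x_S = 0.10 × 174.70 / 0.4610 = 17.47 / 0.4610 ≈ 37.90.

z_FS = 37.90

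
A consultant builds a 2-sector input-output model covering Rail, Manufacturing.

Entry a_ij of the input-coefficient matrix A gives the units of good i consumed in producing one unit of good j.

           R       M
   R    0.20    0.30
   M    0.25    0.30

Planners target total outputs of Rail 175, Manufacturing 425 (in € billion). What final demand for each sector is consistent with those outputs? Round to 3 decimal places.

I − A =
  [   0.80    -0.30]
  [  -0.25     0.70]
d = (I − A) x:
  d_R = (+0.80)·175 + (-0.30)·425 = 12.500
  d_M = (-0.25)·175 + (+0.70)·425 = 253.750

d_R = 12.500, d_M = 253.750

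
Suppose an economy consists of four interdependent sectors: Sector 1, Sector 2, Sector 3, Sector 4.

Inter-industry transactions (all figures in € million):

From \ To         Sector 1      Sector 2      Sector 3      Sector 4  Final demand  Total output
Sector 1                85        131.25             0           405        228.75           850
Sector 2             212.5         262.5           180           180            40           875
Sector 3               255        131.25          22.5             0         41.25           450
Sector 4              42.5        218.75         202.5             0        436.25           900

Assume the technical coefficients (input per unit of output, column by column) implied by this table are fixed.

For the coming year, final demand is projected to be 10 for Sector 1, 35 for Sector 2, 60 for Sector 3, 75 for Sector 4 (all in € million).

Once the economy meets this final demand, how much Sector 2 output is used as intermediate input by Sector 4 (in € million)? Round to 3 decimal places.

z_24 = 43.650

Technical coefficients a_ij = z_ij / X_j:
  a_11 = 85/850 = 0.10, a_21 = 212.5/850 = 0.25, a_31 = 255/850 = 0.30, a_41 = 42.5/850 = 0.05
  a_12 = 131.25/875 = 0.15, a_22 = 262.5/875 = 0.30, a_32 = 131.25/875 = 0.15, a_42 = 218.75/875 = 0.25
  a_13 = 0/450 = 0.00, a_23 = 180/450 = 0.40, a_33 = 22.5/450 = 0.05, a_43 = 202.5/450 = 0.45
  a_14 = 405/900 = 0.45, a_24 = 180/900 = 0.20, a_34 = 0/900 = 0.00, a_44 = 0/900 = 0.00
I − A =
  [   0.90    -0.15     0.00    -0.45]
  [  -0.25     0.70    -0.40    -0.20]
  [  -0.30    -0.15     0.95     0.00]
  [  -0.05    -0.25    -0.45     1.00]
Compute the cofactors C_ij = (−1)^(i+j)·(3×3 minor ij) of I−A; the adjugate is their transpose:
adj(I−A) = Cᵀ =
  [ 0.544000   0.279750   0.260250   0.300750]
  [ 0.394000   0.772875   0.482625   0.331875]
  [ 0.234000   0.210375   0.502125   0.147375]
  [ 0.231000   0.301875   0.359625   0.490875]
det(I−A) = Σ_j (I−A)_1j·C_1j = (0.90)(0.544000) + (-0.15)(0.394000) + (0.00)(0.234000) + (-0.45)(0.231000) = 0.32655
(I − A)⁻¹ = adj(I−A) / det(I−A) ≈
  [   1.6659     0.8567     0.7970     0.9210]
  [   1.2066     2.3668     1.4780     1.0163]
  [   0.7166     0.6442     1.5377     0.4513]
  [   0.7074     0.9244     1.1013     1.5032]
First solve x = (I − A)⁻¹ d = adj(I−A)·d / det(I−A); in particular x_4 = (0.231000·10 + 0.301875·35 + 0.359625·60 + 0.490875·75) / 0.32655 = 71.26875 / 0.32655 ≈ 218.24759.
Intermediate flow from 2 to 4: z_24 = a_24 · x_4 = 0.20 × 71.26875 / 0.32655 = 14.25375 / 0.32655 ≈ 43.650.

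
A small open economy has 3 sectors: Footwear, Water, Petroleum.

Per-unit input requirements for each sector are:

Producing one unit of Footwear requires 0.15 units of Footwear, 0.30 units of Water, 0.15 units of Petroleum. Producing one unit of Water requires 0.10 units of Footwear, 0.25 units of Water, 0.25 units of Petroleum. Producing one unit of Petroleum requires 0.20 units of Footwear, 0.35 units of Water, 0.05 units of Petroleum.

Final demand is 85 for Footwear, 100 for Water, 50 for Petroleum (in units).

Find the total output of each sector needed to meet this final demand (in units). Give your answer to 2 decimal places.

I − A =
  [   0.85    -0.10    -0.20]
  [  -0.30     0.75    -0.35]
  [  -0.15    -0.25     0.95]
Cofactors of I−A, C_ij = (−1)^(i+j)·(minor ij) (rows/columns in the sector order above):
  C_11 = (0.75)(0.95) − (-0.35)(-0.25) = 0.6250
  C_12 = −[(-0.30)(0.95) − (-0.35)(-0.15)] = 0.3375
  C_13 = (-0.30)(-0.25) − (0.75)(-0.15) = 0.1875
  C_21 = −[(-0.10)(0.95) − (-0.20)(-0.25)] = 0.1450
  C_22 = (0.85)(0.95) − (-0.20)(-0.15) = 0.7775
  C_23 = −[(0.85)(-0.25) − (-0.10)(-0.15)] = 0.2275
  C_31 = (-0.10)(-0.35) − (-0.20)(0.75) = 0.1850
  C_32 = −[(0.85)(-0.35) − (-0.20)(-0.30)] = 0.3575
  C_33 = (0.85)(0.75) − (-0.10)(-0.30) = 0.6075
det(I−A) = Σ_j (I−A)_1j·C_1j = (0.85)(0.6250) + (-0.10)(0.3375) + (-0.20)(0.1875) = 0.4600
adj(I−A) = Cᵀ =
  [ 0.6250   0.1450   0.1850]
  [ 0.3375   0.7775   0.3575]
  [ 0.1875   0.2275   0.6075]
(I − A)⁻¹ = adj(I−A) / det(I−A) ≈
  [   1.3587     0.3152     0.4022]
  [   0.7337     1.6902     0.7772]
  [   0.4076     0.4946     1.3207]
x = (I − A)⁻¹ d = adj(I−A)·d / det(I−A), with det(I−A) = 0.4600:
  x_F = (0.6250·85 + 0.1450·100 + 0.1850·50) / 0.4600 = 76.875 / 0.4600 ≈ 167.12
  x_W = (0.3375·85 + 0.7775·100 + 0.3575·50) / 0.4600 = 124.3125 / 0.4600 ≈ 270.24
  x_P = (0.1875·85 + 0.2275·100 + 0.6075·50) / 0.4600 = 69.0625 / 0.4600 ≈ 150.14

x_F = 167.12, x_W = 270.24, x_P = 150.14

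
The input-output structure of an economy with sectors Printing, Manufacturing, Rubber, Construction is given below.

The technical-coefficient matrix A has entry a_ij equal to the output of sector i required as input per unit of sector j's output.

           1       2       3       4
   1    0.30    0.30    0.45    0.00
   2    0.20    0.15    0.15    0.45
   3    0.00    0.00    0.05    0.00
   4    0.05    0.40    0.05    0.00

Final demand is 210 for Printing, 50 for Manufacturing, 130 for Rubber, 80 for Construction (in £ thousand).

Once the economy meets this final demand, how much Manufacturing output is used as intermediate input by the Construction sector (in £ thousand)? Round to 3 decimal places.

I − A =
  [   0.70    -0.30    -0.45     0.00]
  [  -0.20     0.85    -0.15    -0.45]
  [   0.00     0.00     0.95     0.00]
  [  -0.05    -0.40    -0.05     1.00]
Compute the cofactors C_ij = (−1)^(i+j)·(3×3 minor ij) of I−A; the adjugate is their transpose:
adj(I−A) = Cᵀ =
  [ 0.636500   0.285000   0.353250   0.128250]
  [ 0.211375   0.665000   0.220875   0.299250]
  [ 0.000000   0.000000   0.402250   0.000000]
  [ 0.116375   0.280250   0.126125   0.508250]
det(I−A) = Σ_j (I−A)_1j·C_1j = (0.70)(0.636500) + (-0.30)(0.211375) + (-0.45)(0.000000) + (0.00)(0.116375) = 0.3821375
(I − A)⁻¹ = adj(I−A) / det(I−A) ≈
  [   1.6656     0.7458     0.9244     0.3356]
  [   0.5531     1.7402     0.5780     0.7831]
  [   0.0000     0.0000     1.0526     0.0000]
  [   0.3045     0.7334     0.3301     1.3300]
First solve x = (I − A)⁻¹ d = adj(I−A)·d / det(I−A); in particular x_4 = (0.116375·210 + 0.280250·50 + 0.126125·130 + 0.508250·80) / 0.3821375 = 95.5075 / 0.3821375 ≈ 249.92967.
Intermediate flow from 2 to 4: z_24 = a_24 · x_4 = 0.45 × 95.5075 / 0.3821375 = 42.978375 / 0.3821375 ≈ 112.468.

z_24 = 112.468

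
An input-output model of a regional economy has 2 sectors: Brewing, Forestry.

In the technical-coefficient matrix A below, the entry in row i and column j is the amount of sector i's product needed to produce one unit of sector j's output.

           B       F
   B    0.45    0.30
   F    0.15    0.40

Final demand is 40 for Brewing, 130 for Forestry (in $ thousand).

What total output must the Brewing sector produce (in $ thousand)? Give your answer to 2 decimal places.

x_B = 221.05

I − A =
  [   0.55    -0.30]
  [  -0.15     0.60]
det(I−A) = (0.55)(0.60) − (-0.30)(-0.15) = 0.2850
adj(I−A) = [[0.60, 0.30], [0.15, 0.55]]
(I − A)⁻¹ = adj(I−A) / det(I−A) ≈
  [   2.1053     1.0526]
  [   0.5263     1.9298]
x = (I − A)⁻¹ d = adj(I−A)·d / det(I−A), with det(I−A) = 0.2850:
  x_B = (0.60·40 + 0.30·130) / 0.2850 = 63.00 / 0.2850 ≈ 221.05
  x_F = (0.15·40 + 0.55·130) / 0.2850 = 77.50 / 0.2850 ≈ 271.93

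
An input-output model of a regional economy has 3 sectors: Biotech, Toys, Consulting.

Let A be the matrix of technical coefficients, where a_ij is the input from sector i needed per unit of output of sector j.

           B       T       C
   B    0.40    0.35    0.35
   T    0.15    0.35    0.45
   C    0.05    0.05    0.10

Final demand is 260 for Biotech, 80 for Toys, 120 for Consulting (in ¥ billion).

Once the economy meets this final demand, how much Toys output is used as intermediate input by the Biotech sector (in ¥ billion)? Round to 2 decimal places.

I − A =
  [   0.60    -0.35    -0.35]
  [  -0.15     0.65    -0.45]
  [  -0.05    -0.05     0.90]
Cofactors of I−A, C_ij = (−1)^(i+j)·(minor ij) (rows/columns in the sector order above):
  C_11 = (0.65)(0.90) − (-0.45)(-0.05) = 0.5625
  C_12 = −[(-0.15)(0.90) − (-0.45)(-0.05)] = 0.1575
  C_13 = (-0.15)(-0.05) − (0.65)(-0.05) = 0.0400
  C_21 = −[(-0.35)(0.90) − (-0.35)(-0.05)] = 0.3325
  C_22 = (0.60)(0.90) − (-0.35)(-0.05) = 0.5225
  C_23 = −[(0.60)(-0.05) − (-0.35)(-0.05)] = 0.0475
  C_31 = (-0.35)(-0.45) − (-0.35)(0.65) = 0.3850
  C_32 = −[(0.60)(-0.45) − (-0.35)(-0.15)] = 0.3225
  C_33 = (0.60)(0.65) − (-0.35)(-0.15) = 0.3375
det(I−A) = Σ_j (I−A)_1j·C_1j = (0.60)(0.5625) + (-0.35)(0.1575) + (-0.35)(0.0400) = 0.268375
adj(I−A) = Cᵀ =
  [ 0.5625   0.3325   0.3850]
  [ 0.1575   0.5225   0.3225]
  [ 0.0400   0.0475   0.3375]
(I − A)⁻¹ = adj(I−A) / det(I−A) ≈
  [   2.0959     1.2389     1.4346]
  [   0.5869     1.9469     1.2017]
  [   0.1490     0.1770     1.2576]
First solve x = (I − A)⁻¹ d = adj(I−A)·d / det(I−A); in particular x_B = (0.5625·260 + 0.3325·80 + 0.3850·120) / 0.268375 = 219.05 / 0.268375 ≈ 816.2087.
Intermediate flow from T to B: z_TB = a_TB · x_B = 0.15 × 219.05 / 0.268375 = 32.8575 / 0.268375 ≈ 122.43.

z_TB = 122.43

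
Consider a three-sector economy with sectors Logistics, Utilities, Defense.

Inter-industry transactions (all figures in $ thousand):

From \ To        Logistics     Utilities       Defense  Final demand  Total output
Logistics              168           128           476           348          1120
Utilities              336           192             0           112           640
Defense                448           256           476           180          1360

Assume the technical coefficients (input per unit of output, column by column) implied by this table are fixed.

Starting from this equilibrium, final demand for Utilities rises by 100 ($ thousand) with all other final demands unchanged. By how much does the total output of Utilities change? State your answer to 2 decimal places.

Technical coefficients a_ij = z_ij / X_j:
  a_LL = 168/1120 = 0.15, a_UL = 336/1120 = 0.30, a_DL = 448/1120 = 0.40
  a_LU = 128/640 = 0.20, a_UU = 192/640 = 0.30, a_DU = 256/640 = 0.40
  a_LD = 476/1360 = 0.35, a_UD = 0/1360 = 0.00, a_DD = 476/1360 = 0.35
I − A =
  [   0.85    -0.20    -0.35]
  [  -0.30     0.70     0.00]
  [  -0.40    -0.40     0.65]
Cofactors of I−A, C_ij = (−1)^(i+j)·(minor ij) (rows/columns in the sector order above):
  C_11 = (0.70)(0.65) − (0.00)(-0.40) = 0.4550
  C_12 = −[(-0.30)(0.65) − (0.00)(-0.40)] = 0.1950
  C_13 = (-0.30)(-0.40) − (0.70)(-0.40) = 0.4000
  C_21 = −[(-0.20)(0.65) − (-0.35)(-0.40)] = 0.2700
  C_22 = (0.85)(0.65) − (-0.35)(-0.40) = 0.4125
  C_23 = −[(0.85)(-0.40) − (-0.20)(-0.40)] = 0.4200
  C_31 = (-0.20)(0.00) − (-0.35)(0.70) = 0.2450
  C_32 = −[(0.85)(0.00) − (-0.35)(-0.30)] = 0.1050
  C_33 = (0.85)(0.70) − (-0.20)(-0.30) = 0.5350
det(I−A) = Σ_j (I−A)_1j·C_1j = (0.85)(0.4550) + (-0.20)(0.1950) + (-0.35)(0.4000) = 0.20775
adj(I−A) = Cᵀ =
  [ 0.4550   0.2700   0.2450]
  [ 0.1950   0.4125   0.1050]
  [ 0.4000   0.4200   0.5350]
(I − A)⁻¹ = adj(I−A) / det(I−A) ≈
  [   2.1901     1.2996     1.1793]
  [   0.9386     1.9856     0.5054]
  [   1.9254     2.0217     2.5752]
Δx = (I − A)⁻¹ Δd with Δd having +100 in the Utilities component and 0 elsewhere.
So Δx_U = L_UU · (+100), where L_UU = adj(I−A)_UU / det(I−A) = 0.4125 / 0.20775.
Δx_U = 0.4125 × (+100) / 0.20775 = 41.25 / 0.20775 ≈ 198.56.

Δx_U = 198.56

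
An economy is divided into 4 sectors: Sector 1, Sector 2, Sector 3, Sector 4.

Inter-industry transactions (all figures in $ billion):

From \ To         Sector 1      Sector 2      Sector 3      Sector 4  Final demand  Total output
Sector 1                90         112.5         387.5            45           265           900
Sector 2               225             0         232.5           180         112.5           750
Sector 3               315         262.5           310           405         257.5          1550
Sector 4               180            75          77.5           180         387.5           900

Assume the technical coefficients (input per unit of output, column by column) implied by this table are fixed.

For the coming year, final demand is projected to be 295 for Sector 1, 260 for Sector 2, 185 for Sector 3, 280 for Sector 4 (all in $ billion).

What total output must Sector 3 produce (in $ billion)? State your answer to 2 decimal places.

x_3 = 1446.06

Technical coefficients a_ij = z_ij / X_j:
  a_11 = 90/900 = 0.10, a_21 = 225/900 = 0.25, a_31 = 315/900 = 0.35, a_41 = 180/900 = 0.20
  a_12 = 112.5/750 = 0.15, a_22 = 0/750 = 0.00, a_32 = 262.5/750 = 0.35, a_42 = 75/750 = 0.10
  a_13 = 387.5/1550 = 0.25, a_23 = 232.5/1550 = 0.15, a_33 = 310/1550 = 0.20, a_43 = 77.5/1550 = 0.05
  a_14 = 45/900 = 0.05, a_24 = 180/900 = 0.20, a_34 = 405/900 = 0.45, a_44 = 180/900 = 0.20
I − A =
  [   0.90    -0.15    -0.25    -0.05]
  [  -0.25     1.00    -0.15    -0.20]
  [  -0.35    -0.35     0.80    -0.45]
  [  -0.20    -0.10    -0.05     0.80]
Compute the cofactors C_ij = (−1)^(i+j)·(3×3 minor ij) of I−A; the adjugate is their transpose:
adj(I−A) = Cᵀ =
  [ 0.549250   0.178750   0.217750   0.201500]
  [ 0.245375   0.454375   0.176125   0.228000]
  [ 0.458250   0.346250   0.654750   0.483500]
  [ 0.196625   0.123125   0.117375   0.525500]
det(I−A) = Σ_j (I−A)_1j·C_1j = (0.90)(0.549250) + (-0.15)(0.245375) + (-0.25)(0.458250) + (-0.05)(0.196625) = 0.333125
(I − A)⁻¹ = adj(I−A) / det(I−A) ≈
  [   1.6488     0.5366     0.6537     0.6049]
  [   0.7366     1.3640     0.5287     0.6844]
  [   1.3756     1.0394     1.9655     1.4514]
  [   0.5902     0.3696     0.3523     1.5775]
x = (I − A)⁻¹ d = adj(I−A)·d / det(I−A), with det(I−A) = 0.333125:
  x_1 = (0.549250·295 + 0.178750·260 + 0.217750·185 + 0.201500·280) / 0.333125 = 305.2075 / 0.333125 ≈ 916.20
  x_2 = (0.245375·295 + 0.454375·260 + 0.176125·185 + 0.228000·280) / 0.333125 = 286.94625 / 0.333125 ≈ 861.38
  x_3 = (0.458250·295 + 0.346250·260 + 0.654750·185 + 0.483500·280) / 0.333125 = 481.7175 / 0.333125 ≈ 1446.06
  x_4 = (0.196625·295 + 0.123125·260 + 0.117375·185 + 0.525500·280) / 0.333125 = 258.87125 / 0.333125 ≈ 777.10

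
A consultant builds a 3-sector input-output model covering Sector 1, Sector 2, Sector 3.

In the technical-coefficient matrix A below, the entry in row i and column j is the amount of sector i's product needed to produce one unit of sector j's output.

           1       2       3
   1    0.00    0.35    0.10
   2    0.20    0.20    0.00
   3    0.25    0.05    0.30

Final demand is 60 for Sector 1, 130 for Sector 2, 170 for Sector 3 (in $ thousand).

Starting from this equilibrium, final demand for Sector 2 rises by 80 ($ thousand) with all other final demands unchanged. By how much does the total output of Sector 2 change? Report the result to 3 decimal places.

Δx_2 = 110.204

I − A =
  [   1.00    -0.35    -0.10]
  [  -0.20     0.80     0.00]
  [  -0.25    -0.05     0.70]
Cofactors of I−A, C_ij = (−1)^(i+j)·(minor ij) (rows/columns in the sector order above):
  C_11 = (0.80)(0.70) − (0.00)(-0.05) = 0.5600
  C_12 = −[(-0.20)(0.70) − (0.00)(-0.25)] = 0.1400
  C_13 = (-0.20)(-0.05) − (0.80)(-0.25) = 0.2100
  C_21 = −[(-0.35)(0.70) − (-0.10)(-0.05)] = 0.2500
  C_22 = (1.00)(0.70) − (-0.10)(-0.25) = 0.6750
  C_23 = −[(1.00)(-0.05) − (-0.35)(-0.25)] = 0.1375
  C_31 = (-0.35)(0.00) − (-0.10)(0.80) = 0.0800
  C_32 = −[(1.00)(0.00) − (-0.10)(-0.20)] = 0.0200
  C_33 = (1.00)(0.80) − (-0.35)(-0.20) = 0.7300
det(I−A) = Σ_j (I−A)_1j·C_1j = (1.00)(0.5600) + (-0.35)(0.1400) + (-0.10)(0.2100) = 0.4900
adj(I−A) = Cᵀ =
  [ 0.5600   0.2500   0.0800]
  [ 0.1400   0.6750   0.0200]
  [ 0.2100   0.1375   0.7300]
(I − A)⁻¹ = adj(I−A) / det(I−A) ≈
  [   1.1429     0.5102     0.1633]
  [   0.2857     1.3776     0.0408]
  [   0.4286     0.2806     1.4898]
Δx = (I − A)⁻¹ Δd with Δd having +80 in the Sector 2 component and 0 elsewhere.
So Δx_2 = L_22 · (+80), where L_22 = adj(I−A)_22 / det(I−A) = 0.6750 / 0.4900.
Δx_2 = 0.6750 × (+80) / 0.4900 = 54.00 / 0.4900 ≈ 110.204.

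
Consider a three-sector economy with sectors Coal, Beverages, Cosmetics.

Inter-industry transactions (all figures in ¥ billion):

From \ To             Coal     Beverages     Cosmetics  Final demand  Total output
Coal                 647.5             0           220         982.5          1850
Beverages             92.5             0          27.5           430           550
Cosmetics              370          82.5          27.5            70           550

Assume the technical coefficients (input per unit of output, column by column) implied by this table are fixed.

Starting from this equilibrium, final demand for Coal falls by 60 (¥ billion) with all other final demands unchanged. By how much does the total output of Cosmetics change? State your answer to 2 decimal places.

Technical coefficients a_ij = z_ij / X_j:
  a_11 = 647.5/1850 = 0.35, a_21 = 92.5/1850 = 0.05, a_31 = 370/1850 = 0.20
  a_12 = 0/550 = 0.00, a_22 = 0/550 = 0.00, a_32 = 82.5/550 = 0.15
  a_13 = 220/550 = 0.40, a_23 = 27.5/550 = 0.05, a_33 = 27.5/550 = 0.05
I − A =
  [   0.65     0.00    -0.40]
  [  -0.05     1.00    -0.05]
  [  -0.20    -0.15     0.95]
Cofactors of I−A, C_ij = (−1)^(i+j)·(minor ij) (rows/columns in the sector order above):
  C_11 = (1.00)(0.95) − (-0.05)(-0.15) = 0.9425
  C_12 = −[(-0.05)(0.95) − (-0.05)(-0.20)] = 0.0575
  C_13 = (-0.05)(-0.15) − (1.00)(-0.20) = 0.2075
  C_21 = −[(0.00)(0.95) − (-0.40)(-0.15)] = 0.0600
  C_22 = (0.65)(0.95) − (-0.40)(-0.20) = 0.5375
  C_23 = −[(0.65)(-0.15) − (0.00)(-0.20)] = 0.0975
  C_31 = (0.00)(-0.05) − (-0.40)(1.00) = 0.4000
  C_32 = −[(0.65)(-0.05) − (-0.40)(-0.05)] = 0.0525
  C_33 = (0.65)(1.00) − (0.00)(-0.05) = 0.6500
det(I−A) = Σ_j (I−A)_1j·C_1j = (0.65)(0.9425) + (0.00)(0.0575) + (-0.40)(0.2075) = 0.529625
adj(I−A) = Cᵀ =
  [ 0.9425   0.0600   0.4000]
  [ 0.0575   0.5375   0.0525]
  [ 0.2075   0.0975   0.6500]
(I − A)⁻¹ = adj(I−A) / det(I−A) ≈
  [   1.7796     0.1133     0.7553]
  [   0.1086     1.0149     0.0991]
  [   0.3918     0.1841     1.2273]
Δx = (I − A)⁻¹ Δd with Δd having -60 in the Coal component and 0 elsewhere.
So Δx_3 = L_31 · (-60), where L_31 = adj(I−A)_31 / det(I−A) = 0.2075 / 0.529625.
Δx_3 = 0.2075 × (-60) / 0.529625 = -12.45 / 0.529625 ≈ -23.51.

Δx_3 = -23.51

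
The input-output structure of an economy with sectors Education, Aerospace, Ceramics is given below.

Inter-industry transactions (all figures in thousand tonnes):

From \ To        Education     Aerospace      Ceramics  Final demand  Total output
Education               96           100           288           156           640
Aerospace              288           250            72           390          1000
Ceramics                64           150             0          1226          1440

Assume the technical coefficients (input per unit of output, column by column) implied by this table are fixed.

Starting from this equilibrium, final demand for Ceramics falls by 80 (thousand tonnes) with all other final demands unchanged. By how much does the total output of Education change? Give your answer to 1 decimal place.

Δx_1 = -22.3

Technical coefficients a_ij = z_ij / X_j:
  a_11 = 96/640 = 0.15, a_21 = 288/640 = 0.45, a_31 = 64/640 = 0.10
  a_12 = 100/1000 = 0.10, a_22 = 250/1000 = 0.25, a_32 = 150/1000 = 0.15
  a_13 = 288/1440 = 0.20, a_23 = 72/1440 = 0.05, a_33 = 0/1440 = 0.00
I − A =
  [   0.85    -0.10    -0.20]
  [  -0.45     0.75    -0.05]
  [  -0.10    -0.15     1.00]
Cofactors of I−A, C_ij = (−1)^(i+j)·(minor ij) (rows/columns in the sector order above):
  C_11 = (0.75)(1.00) − (-0.05)(-0.15) = 0.7425
  C_12 = −[(-0.45)(1.00) − (-0.05)(-0.10)] = 0.4550
  C_13 = (-0.45)(-0.15) − (0.75)(-0.10) = 0.1425
  C_21 = −[(-0.10)(1.00) − (-0.20)(-0.15)] = 0.1300
  C_22 = (0.85)(1.00) − (-0.20)(-0.10) = 0.8300
  C_23 = −[(0.85)(-0.15) − (-0.10)(-0.10)] = 0.1375
  C_31 = (-0.10)(-0.05) − (-0.20)(0.75) = 0.1550
  C_32 = −[(0.85)(-0.05) − (-0.20)(-0.45)] = 0.1325
  C_33 = (0.85)(0.75) − (-0.10)(-0.45) = 0.5925
det(I−A) = Σ_j (I−A)_1j·C_1j = (0.85)(0.7425) + (-0.10)(0.4550) + (-0.20)(0.1425) = 0.557125
adj(I−A) = Cᵀ =
  [ 0.7425   0.1300   0.1550]
  [ 0.4550   0.8300   0.1325]
  [ 0.1425   0.1375   0.5925]
(I − A)⁻¹ = adj(I−A) / det(I−A) ≈
  [   1.3327     0.2333     0.2782]
  [   0.8167     1.4898     0.2378]
  [   0.2558     0.2468     1.0635]
Δx = (I − A)⁻¹ Δd with Δd having -80 in the Ceramics component and 0 elsewhere.
So Δx_1 = L_13 · (-80), where L_13 = adj(I−A)_13 / det(I−A) = 0.1550 / 0.557125.
Δx_1 = 0.1550 × (-80) / 0.557125 = -12.40 / 0.557125 ≈ -22.3.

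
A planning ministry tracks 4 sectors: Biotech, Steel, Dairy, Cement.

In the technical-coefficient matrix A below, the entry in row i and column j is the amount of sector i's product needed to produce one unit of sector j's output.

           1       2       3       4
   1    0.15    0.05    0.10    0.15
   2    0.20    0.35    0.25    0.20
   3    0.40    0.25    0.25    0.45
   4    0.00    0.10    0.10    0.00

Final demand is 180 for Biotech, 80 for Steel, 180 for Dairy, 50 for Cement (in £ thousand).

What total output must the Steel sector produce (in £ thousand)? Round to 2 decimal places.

I − A =
  [   0.85    -0.05    -0.10    -0.15]
  [  -0.20     0.65    -0.25    -0.20]
  [  -0.40    -0.25     0.75    -0.45]
  [   0.00    -0.10    -0.10     1.00]
Compute the cofactors C_ij = (−1)^(i+j)·(3×3 minor ij) of I−A; the adjugate is their transpose:
adj(I−A) = Cᵀ =
  [ 0.364500   0.079750   0.090000   0.111125]
  [ 0.249000   0.553250   0.252500   0.261625]
  [ 0.311000   0.276750   0.522500   0.337125]
  [ 0.056000   0.083000   0.077500   0.317750]
det(I−A) = Σ_j (I−A)_1j·C_1j = (0.85)(0.364500) + (-0.05)(0.249000) + (-0.10)(0.311000) + (-0.15)(0.056000) = 0.257875
(I − A)⁻¹ = adj(I−A) / det(I−A) ≈
  [   1.4135     0.3093     0.3490     0.4309]
  [   0.9656     2.1454     0.9792     1.0145]
  [   1.2060     1.0732     2.0262     1.3073]
  [   0.2172     0.3219     0.3005     1.2322]
x = (I − A)⁻¹ d = adj(I−A)·d / det(I−A), with det(I−A) = 0.257875:
  x_1 = (0.364500·180 + 0.079750·80 + 0.090000·180 + 0.111125·50) / 0.257875 = 93.74625 / 0.257875 ≈ 363.53
  x_2 = (0.249000·180 + 0.553250·80 + 0.252500·180 + 0.261625·50) / 0.257875 = 147.61125 / 0.257875 ≈ 572.41
  x_3 = (0.311000·180 + 0.276750·80 + 0.522500·180 + 0.337125·50) / 0.257875 = 189.02625 / 0.257875 ≈ 733.02
  x_4 = (0.056000·180 + 0.083000·80 + 0.077500·180 + 0.317750·50) / 0.257875 = 46.5575 / 0.257875 ≈ 180.54

x_2 = 572.41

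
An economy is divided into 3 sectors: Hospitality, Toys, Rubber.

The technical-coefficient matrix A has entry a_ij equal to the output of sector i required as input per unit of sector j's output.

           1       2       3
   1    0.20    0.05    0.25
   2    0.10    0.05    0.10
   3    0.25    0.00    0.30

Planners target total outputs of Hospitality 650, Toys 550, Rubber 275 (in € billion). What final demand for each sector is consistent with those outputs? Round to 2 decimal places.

I − A =
  [   0.80    -0.05    -0.25]
  [  -0.10     0.95    -0.10]
  [  -0.25     0.00     0.70]
d = (I − A) x:
  d_1 = (+0.80)·650 + (-0.05)·550 + (-0.25)·275 = 423.75
  d_2 = (-0.10)·650 + (+0.95)·550 + (-0.10)·275 = 430.00
  d_3 = (-0.25)·650 + (+0.00)·550 + (+0.70)·275 = 30.00

d_1 = 423.75, d_2 = 430.00, d_3 = 30.00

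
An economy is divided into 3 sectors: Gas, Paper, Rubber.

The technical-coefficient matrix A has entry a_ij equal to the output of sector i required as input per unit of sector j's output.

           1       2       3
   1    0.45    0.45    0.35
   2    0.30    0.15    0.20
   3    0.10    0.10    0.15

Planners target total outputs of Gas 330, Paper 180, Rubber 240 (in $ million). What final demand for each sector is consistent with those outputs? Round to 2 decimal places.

d_1 = 16.50, d_2 = 6.00, d_3 = 153.00

I − A =
  [   0.55    -0.45    -0.35]
  [  -0.30     0.85    -0.20]
  [  -0.10    -0.10     0.85]
d = (I − A) x:
  d_1 = (+0.55)·330 + (-0.45)·180 + (-0.35)·240 = 16.50
  d_2 = (-0.30)·330 + (+0.85)·180 + (-0.20)·240 = 6.00
  d_3 = (-0.10)·330 + (-0.10)·180 + (+0.85)·240 = 153.00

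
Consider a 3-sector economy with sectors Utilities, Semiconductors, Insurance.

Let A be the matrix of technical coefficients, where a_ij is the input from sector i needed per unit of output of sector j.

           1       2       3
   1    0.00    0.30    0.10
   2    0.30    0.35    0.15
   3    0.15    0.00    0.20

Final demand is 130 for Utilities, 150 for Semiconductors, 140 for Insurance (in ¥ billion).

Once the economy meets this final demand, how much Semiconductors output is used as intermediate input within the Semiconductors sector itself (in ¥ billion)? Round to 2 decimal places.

z_22 = 143.63

I − A =
  [   1.00    -0.30    -0.10]
  [  -0.30     0.65    -0.15]
  [  -0.15     0.00     0.80]
Cofactors of I−A, C_ij = (−1)^(i+j)·(minor ij) (rows/columns in the sector order above):
  C_11 = (0.65)(0.80) − (-0.15)(0.00) = 0.5200
  C_12 = −[(-0.30)(0.80) − (-0.15)(-0.15)] = 0.2625
  C_13 = (-0.30)(0.00) − (0.65)(-0.15) = 0.0975
  C_21 = −[(-0.30)(0.80) − (-0.10)(0.00)] = 0.2400
  C_22 = (1.00)(0.80) − (-0.10)(-0.15) = 0.7850
  C_23 = −[(1.00)(0.00) − (-0.30)(-0.15)] = 0.0450
  C_31 = (-0.30)(-0.15) − (-0.10)(0.65) = 0.1100
  C_32 = −[(1.00)(-0.15) − (-0.10)(-0.30)] = 0.1800
  C_33 = (1.00)(0.65) − (-0.30)(-0.30) = 0.5600
det(I−A) = Σ_j (I−A)_1j·C_1j = (1.00)(0.5200) + (-0.30)(0.2625) + (-0.10)(0.0975) = 0.4315
adj(I−A) = Cᵀ =
  [ 0.5200   0.2400   0.1100]
  [ 0.2625   0.7850   0.1800]
  [ 0.0975   0.0450   0.5600]
(I − A)⁻¹ = adj(I−A) / det(I−A) ≈
  [   1.2051     0.5562     0.2549]
  [   0.6083     1.8192     0.4171]
  [   0.2260     0.1043     1.2978]
First solve x = (I − A)⁻¹ d = adj(I−A)·d / det(I−A); in particular x_2 = (0.2625·130 + 0.7850·150 + 0.1800·140) / 0.4315 = 177.075 / 0.4315 ≈ 410.3708.
Intermediate flow from 2 to 2: z_22 = a_22 · x_2 = 0.35 × 177.075 / 0.4315 = 61.97625 / 0.4315 ≈ 143.63.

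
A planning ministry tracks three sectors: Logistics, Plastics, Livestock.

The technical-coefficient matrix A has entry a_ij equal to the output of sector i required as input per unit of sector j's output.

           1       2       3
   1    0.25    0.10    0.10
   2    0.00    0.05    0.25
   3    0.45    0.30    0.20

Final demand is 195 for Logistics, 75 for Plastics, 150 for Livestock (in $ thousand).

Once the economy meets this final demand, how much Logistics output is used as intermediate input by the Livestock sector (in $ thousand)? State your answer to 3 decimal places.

z_13 = 45.783

I − A =
  [   0.75    -0.10    -0.10]
  [   0.00     0.95    -0.25]
  [  -0.45    -0.30     0.80]
Cofactors of I−A, C_ij = (−1)^(i+j)·(minor ij) (rows/columns in the sector order above):
  C_11 = (0.95)(0.80) − (-0.25)(-0.30) = 0.6850
  C_12 = −[(0.00)(0.80) − (-0.25)(-0.45)] = 0.1125
  C_13 = (0.00)(-0.30) − (0.95)(-0.45) = 0.4275
  C_21 = −[(-0.10)(0.80) − (-0.10)(-0.30)] = 0.1100
  C_22 = (0.75)(0.80) − (-0.10)(-0.45) = 0.5550
  C_23 = −[(0.75)(-0.30) − (-0.10)(-0.45)] = 0.2700
  C_31 = (-0.10)(-0.25) − (-0.10)(0.95) = 0.1200
  C_32 = −[(0.75)(-0.25) − (-0.10)(0.00)] = 0.1875
  C_33 = (0.75)(0.95) − (-0.10)(0.00) = 0.7125
det(I−A) = Σ_j (I−A)_1j·C_1j = (0.75)(0.6850) + (-0.10)(0.1125) + (-0.10)(0.4275) = 0.45975
adj(I−A) = Cᵀ =
  [ 0.6850   0.1100   0.1200]
  [ 0.1125   0.5550   0.1875]
  [ 0.4275   0.2700   0.7125]
(I − A)⁻¹ = adj(I−A) / det(I−A) ≈
  [   1.4899     0.2393     0.2610]
  [   0.2447     1.2072     0.4078]
  [   0.9299     0.5873     1.5498]
First solve x = (I − A)⁻¹ d = adj(I−A)·d / det(I−A); in particular x_3 = (0.4275·195 + 0.2700·75 + 0.7125·150) / 0.45975 = 210.4875 / 0.45975 ≈ 457.83034.
Intermediate flow from 1 to 3: z_13 = a_13 · x_3 = 0.10 × 210.4875 / 0.45975 = 21.04875 / 0.45975 ≈ 45.783.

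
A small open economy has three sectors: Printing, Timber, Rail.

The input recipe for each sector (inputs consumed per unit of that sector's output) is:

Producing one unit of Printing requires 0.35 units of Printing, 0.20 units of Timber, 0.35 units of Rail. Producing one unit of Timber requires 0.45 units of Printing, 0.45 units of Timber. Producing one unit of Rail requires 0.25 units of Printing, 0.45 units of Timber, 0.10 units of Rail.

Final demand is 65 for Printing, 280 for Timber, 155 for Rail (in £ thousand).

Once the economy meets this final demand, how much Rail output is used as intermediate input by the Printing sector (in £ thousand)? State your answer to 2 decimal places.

I − A =
  [   0.65    -0.45    -0.25]
  [  -0.20     0.55    -0.45]
  [  -0.35     0.00     0.90]
Cofactors of I−A, C_ij = (−1)^(i+j)·(minor ij) (rows/columns in the sector order above):
  C_11 = (0.55)(0.90) − (-0.45)(0.00) = 0.4950
  C_12 = −[(-0.20)(0.90) − (-0.45)(-0.35)] = 0.3375
  C_13 = (-0.20)(0.00) − (0.55)(-0.35) = 0.1925
  C_21 = −[(-0.45)(0.90) − (-0.25)(0.00)] = 0.4050
  C_22 = (0.65)(0.90) − (-0.25)(-0.35) = 0.4975
  C_23 = −[(0.65)(0.00) − (-0.45)(-0.35)] = 0.1575
  C_31 = (-0.45)(-0.45) − (-0.25)(0.55) = 0.3400
  C_32 = −[(0.65)(-0.45) − (-0.25)(-0.20)] = 0.3425
  C_33 = (0.65)(0.55) − (-0.45)(-0.20) = 0.2675
det(I−A) = Σ_j (I−A)_1j·C_1j = (0.65)(0.4950) + (-0.45)(0.3375) + (-0.25)(0.1925) = 0.12175
adj(I−A) = Cᵀ =
  [ 0.4950   0.4050   0.3400]
  [ 0.3375   0.4975   0.3425]
  [ 0.1925   0.1575   0.2675]
(I − A)⁻¹ = adj(I−A) / det(I−A) ≈
  [   4.0657     3.3265     2.7926]
  [   2.7721     4.0862     2.8131]
  [   1.5811     1.2936     2.1971]
First solve x = (I − A)⁻¹ d = adj(I−A)·d / det(I−A); in particular x_1 = (0.4950·65 + 0.4050·280 + 0.3400·155) / 0.12175 = 198.275 / 0.12175 ≈ 1628.5421.
Intermediate flow from 3 to 1: z_31 = a_31 · x_1 = 0.35 × 198.275 / 0.12175 = 69.39625 / 0.12175 ≈ 569.99.

z_31 = 569.99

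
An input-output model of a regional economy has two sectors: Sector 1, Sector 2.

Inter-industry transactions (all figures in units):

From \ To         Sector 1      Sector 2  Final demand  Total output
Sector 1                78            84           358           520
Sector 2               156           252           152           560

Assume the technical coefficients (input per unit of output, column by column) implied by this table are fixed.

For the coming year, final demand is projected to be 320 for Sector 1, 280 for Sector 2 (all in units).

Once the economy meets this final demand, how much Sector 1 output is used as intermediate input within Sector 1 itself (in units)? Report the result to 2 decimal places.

Technical coefficients a_ij = z_ij / X_j:
  a_11 = 78/520 = 0.15, a_21 = 156/520 = 0.30
  a_12 = 84/560 = 0.15, a_22 = 252/560 = 0.45
I − A =
  [   0.85    -0.15]
  [  -0.30     0.55]
det(I−A) = (0.85)(0.55) − (-0.15)(-0.30) = 0.4225
adj(I−A) = [[0.55, 0.15], [0.30, 0.85]]
(I − A)⁻¹ = adj(I−A) / det(I−A) ≈
  [   1.3018     0.3550]
  [   0.7101     2.0118]
First solve x = (I − A)⁻¹ d = adj(I−A)·d / det(I−A); in particular x_1 = (0.55·320 + 0.15·280) / 0.4225 = 218.00 / 0.4225 ≈ 515.9763.
Intermediate flow from 1 to 1: z_11 = a_11 · x_1 = 0.15 × 218.00 / 0.4225 = 32.70 / 0.4225 ≈ 77.40.

z_11 = 77.40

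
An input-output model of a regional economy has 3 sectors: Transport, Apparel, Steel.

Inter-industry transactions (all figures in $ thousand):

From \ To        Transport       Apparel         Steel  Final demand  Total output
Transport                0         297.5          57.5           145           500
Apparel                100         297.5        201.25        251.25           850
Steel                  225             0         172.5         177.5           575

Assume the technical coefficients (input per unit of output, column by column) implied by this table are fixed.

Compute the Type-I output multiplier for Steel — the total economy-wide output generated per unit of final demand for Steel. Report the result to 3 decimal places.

m_S = 3.537

Technical coefficients a_ij = z_ij / X_j:
  a_TT = 0/500 = 0.00, a_AT = 100/500 = 0.20, a_ST = 225/500 = 0.45
  a_TA = 297.5/850 = 0.35, a_AA = 297.5/850 = 0.35, a_SA = 0/850 = 0.00
  a_TS = 57.5/575 = 0.10, a_AS = 201.25/575 = 0.35, a_SS = 172.5/575 = 0.30
I − A =
  [   1.00    -0.35    -0.10]
  [  -0.20     0.65    -0.35]
  [  -0.45     0.00     0.70]
Cofactors of I−A, C_ij = (−1)^(i+j)·(minor ij) (rows/columns in the sector order above):
  C_11 = (0.65)(0.70) − (-0.35)(0.00) = 0.4550
  C_12 = −[(-0.20)(0.70) − (-0.35)(-0.45)] = 0.2975
  C_13 = (-0.20)(0.00) − (0.65)(-0.45) = 0.2925
  C_21 = −[(-0.35)(0.70) − (-0.10)(0.00)] = 0.2450
  C_22 = (1.00)(0.70) − (-0.10)(-0.45) = 0.6550
  C_23 = −[(1.00)(0.00) − (-0.35)(-0.45)] = 0.1575
  C_31 = (-0.35)(-0.35) − (-0.10)(0.65) = 0.1875
  C_32 = −[(1.00)(-0.35) − (-0.10)(-0.20)] = 0.3700
  C_33 = (1.00)(0.65) − (-0.35)(-0.20) = 0.5800
det(I−A) = Σ_j (I−A)_1j·C_1j = (1.00)(0.4550) + (-0.35)(0.2975) + (-0.10)(0.2925) = 0.321625
adj(I−A) = Cᵀ =
  [ 0.4550   0.2450   0.1875]
  [ 0.2975   0.6550   0.3700]
  [ 0.2925   0.1575   0.5800]
(I − A)⁻¹ = adj(I−A) / det(I−A) ≈
  [   1.4147     0.7618     0.5830]
  [   0.9250     2.0365     1.1504]
  [   0.9094     0.4897     1.8033]
The output multiplier for sector j is the column-j sum of the Leontief inverse (I − A)⁻¹ = adj(I−A) / det(I−A).
Column S of adj(I−A): (0.1875, 0.3700, 0.5800); det(I−A) = 0.321625.
m_S = (0.1875 + 0.3700 + 0.5800) / 0.321625 = 1.1375 / 0.321625 ≈ 3.537.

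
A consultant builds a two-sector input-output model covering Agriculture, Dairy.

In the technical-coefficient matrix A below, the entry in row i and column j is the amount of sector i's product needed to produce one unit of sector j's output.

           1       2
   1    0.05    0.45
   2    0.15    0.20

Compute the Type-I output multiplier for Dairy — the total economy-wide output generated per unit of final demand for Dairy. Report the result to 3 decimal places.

I − A =
  [   0.95    -0.45]
  [  -0.15     0.80]
det(I−A) = (0.95)(0.80) − (-0.45)(-0.15) = 0.6925
adj(I−A) = [[0.80, 0.45], [0.15, 0.95]]
(I − A)⁻¹ = adj(I−A) / det(I−A) ≈
  [   1.1552     0.6498]
  [   0.2166     1.3718]
The output multiplier for sector j is the column-j sum of the Leontief inverse (I − A)⁻¹ = adj(I−A) / det(I−A).
Column 2 of adj(I−A): (0.45, 0.95); det(I−A) = 0.6925.
m_2 = (0.45 + 0.95) / 0.6925 = 1.40 / 0.6925 ≈ 2.022.

m_2 = 2.022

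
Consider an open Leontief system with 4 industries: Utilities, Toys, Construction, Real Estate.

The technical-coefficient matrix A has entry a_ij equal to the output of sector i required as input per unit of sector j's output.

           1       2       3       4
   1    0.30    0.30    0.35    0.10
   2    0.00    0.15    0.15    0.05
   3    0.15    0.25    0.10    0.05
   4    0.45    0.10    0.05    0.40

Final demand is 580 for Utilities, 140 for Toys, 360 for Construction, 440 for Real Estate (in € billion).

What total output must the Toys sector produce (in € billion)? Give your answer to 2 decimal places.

x_2 = 467.69

I − A =
  [   0.70    -0.30    -0.35    -0.10]
  [   0.00     0.85    -0.15    -0.05]
  [  -0.15    -0.25     0.90    -0.05]
  [  -0.45    -0.10    -0.05     0.60]
Compute the cofactors C_ij = (−1)^(i+j)·(3×3 minor ij) of I−A; the adjugate is their transpose:
adj(I−A) = Cᵀ =
  [ 0.428500   0.225750   0.210250   0.107750]
  [ 0.037500   0.295625   0.065875   0.036375]
  [ 0.100500   0.132500   0.308500   0.053500]
  [ 0.336000   0.229625   0.194375   0.457875]
det(I−A) = Σ_j (I−A)_1j·C_1j = (0.70)(0.428500) + (-0.30)(0.037500) + (-0.35)(0.100500) + (-0.10)(0.336000) = 0.219925
(I − A)⁻¹ = adj(I−A) / det(I−A) ≈
  [   1.9484     1.0265     0.9560     0.4899]
  [   0.1705     1.3442     0.2995     0.1654]
  [   0.4570     0.6025     1.4028     0.2433]
  [   1.5278     1.0441     0.8838     2.0820]
x = (I − A)⁻¹ d = adj(I−A)·d / det(I−A), with det(I−A) = 0.219925:
  x_1 = (0.428500·580 + 0.225750·140 + 0.210250·360 + 0.107750·440) / 0.219925 = 403.235 / 0.219925 ≈ 1833.51
  x_2 = (0.037500·580 + 0.295625·140 + 0.065875·360 + 0.036375·440) / 0.219925 = 102.8575 / 0.219925 ≈ 467.69
  x_3 = (0.100500·580 + 0.132500·140 + 0.308500·360 + 0.053500·440) / 0.219925 = 211.44 / 0.219925 ≈ 961.42
  x_4 = (0.336000·580 + 0.229625·140 + 0.194375·360 + 0.457875·440) / 0.219925 = 498.4675 / 0.219925 ≈ 2266.53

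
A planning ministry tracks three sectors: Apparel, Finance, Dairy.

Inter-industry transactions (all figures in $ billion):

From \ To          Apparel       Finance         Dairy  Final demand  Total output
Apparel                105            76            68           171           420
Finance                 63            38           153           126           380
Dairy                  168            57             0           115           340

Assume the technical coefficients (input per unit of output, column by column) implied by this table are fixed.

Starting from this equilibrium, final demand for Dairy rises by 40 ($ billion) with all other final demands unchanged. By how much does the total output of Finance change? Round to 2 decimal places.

Δx_2 = 30.51

Technical coefficients a_ij = z_ij / X_j:
  a_11 = 105/420 = 0.25, a_21 = 63/420 = 0.15, a_31 = 168/420 = 0.40
  a_12 = 76/380 = 0.20, a_22 = 38/380 = 0.10, a_32 = 57/380 = 0.15
  a_13 = 68/340 = 0.20, a_23 = 153/340 = 0.45, a_33 = 0/340 = 0.00
I − A =
  [   0.75    -0.20    -0.20]
  [  -0.15     0.90    -0.45]
  [  -0.40    -0.15     1.00]
Cofactors of I−A, C_ij = (−1)^(i+j)·(minor ij) (rows/columns in the sector order above):
  C_11 = (0.90)(1.00) − (-0.45)(-0.15) = 0.8325
  C_12 = −[(-0.15)(1.00) − (-0.45)(-0.40)] = 0.3300
  C_13 = (-0.15)(-0.15) − (0.90)(-0.40) = 0.3825
  C_21 = −[(-0.20)(1.00) − (-0.20)(-0.15)] = 0.2300
  C_22 = (0.75)(1.00) − (-0.20)(-0.40) = 0.6700
  C_23 = −[(0.75)(-0.15) − (-0.20)(-0.40)] = 0.1925
  C_31 = (-0.20)(-0.45) − (-0.20)(0.90) = 0.2700
  C_32 = −[(0.75)(-0.45) − (-0.20)(-0.15)] = 0.3675
  C_33 = (0.75)(0.90) − (-0.20)(-0.15) = 0.6450
det(I−A) = Σ_j (I−A)_1j·C_1j = (0.75)(0.8325) + (-0.20)(0.3300) + (-0.20)(0.3825) = 0.481875
adj(I−A) = Cᵀ =
  [ 0.8325   0.2300   0.2700]
  [ 0.3300   0.6700   0.3675]
  [ 0.3825   0.1925   0.6450]
(I − A)⁻¹ = adj(I−A) / det(I−A) ≈
  [   1.7276     0.4773     0.5603]
  [   0.6848     1.3904     0.7626]
  [   0.7938     0.3995     1.3385]
Δx = (I − A)⁻¹ Δd with Δd having +40 in the Dairy component and 0 elsewhere.
So Δx_2 = L_23 · (+40), where L_23 = adj(I−A)_23 / det(I−A) = 0.3675 / 0.481875.
Δx_2 = 0.3675 × (+40) / 0.481875 = 14.70 / 0.481875 ≈ 30.51.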